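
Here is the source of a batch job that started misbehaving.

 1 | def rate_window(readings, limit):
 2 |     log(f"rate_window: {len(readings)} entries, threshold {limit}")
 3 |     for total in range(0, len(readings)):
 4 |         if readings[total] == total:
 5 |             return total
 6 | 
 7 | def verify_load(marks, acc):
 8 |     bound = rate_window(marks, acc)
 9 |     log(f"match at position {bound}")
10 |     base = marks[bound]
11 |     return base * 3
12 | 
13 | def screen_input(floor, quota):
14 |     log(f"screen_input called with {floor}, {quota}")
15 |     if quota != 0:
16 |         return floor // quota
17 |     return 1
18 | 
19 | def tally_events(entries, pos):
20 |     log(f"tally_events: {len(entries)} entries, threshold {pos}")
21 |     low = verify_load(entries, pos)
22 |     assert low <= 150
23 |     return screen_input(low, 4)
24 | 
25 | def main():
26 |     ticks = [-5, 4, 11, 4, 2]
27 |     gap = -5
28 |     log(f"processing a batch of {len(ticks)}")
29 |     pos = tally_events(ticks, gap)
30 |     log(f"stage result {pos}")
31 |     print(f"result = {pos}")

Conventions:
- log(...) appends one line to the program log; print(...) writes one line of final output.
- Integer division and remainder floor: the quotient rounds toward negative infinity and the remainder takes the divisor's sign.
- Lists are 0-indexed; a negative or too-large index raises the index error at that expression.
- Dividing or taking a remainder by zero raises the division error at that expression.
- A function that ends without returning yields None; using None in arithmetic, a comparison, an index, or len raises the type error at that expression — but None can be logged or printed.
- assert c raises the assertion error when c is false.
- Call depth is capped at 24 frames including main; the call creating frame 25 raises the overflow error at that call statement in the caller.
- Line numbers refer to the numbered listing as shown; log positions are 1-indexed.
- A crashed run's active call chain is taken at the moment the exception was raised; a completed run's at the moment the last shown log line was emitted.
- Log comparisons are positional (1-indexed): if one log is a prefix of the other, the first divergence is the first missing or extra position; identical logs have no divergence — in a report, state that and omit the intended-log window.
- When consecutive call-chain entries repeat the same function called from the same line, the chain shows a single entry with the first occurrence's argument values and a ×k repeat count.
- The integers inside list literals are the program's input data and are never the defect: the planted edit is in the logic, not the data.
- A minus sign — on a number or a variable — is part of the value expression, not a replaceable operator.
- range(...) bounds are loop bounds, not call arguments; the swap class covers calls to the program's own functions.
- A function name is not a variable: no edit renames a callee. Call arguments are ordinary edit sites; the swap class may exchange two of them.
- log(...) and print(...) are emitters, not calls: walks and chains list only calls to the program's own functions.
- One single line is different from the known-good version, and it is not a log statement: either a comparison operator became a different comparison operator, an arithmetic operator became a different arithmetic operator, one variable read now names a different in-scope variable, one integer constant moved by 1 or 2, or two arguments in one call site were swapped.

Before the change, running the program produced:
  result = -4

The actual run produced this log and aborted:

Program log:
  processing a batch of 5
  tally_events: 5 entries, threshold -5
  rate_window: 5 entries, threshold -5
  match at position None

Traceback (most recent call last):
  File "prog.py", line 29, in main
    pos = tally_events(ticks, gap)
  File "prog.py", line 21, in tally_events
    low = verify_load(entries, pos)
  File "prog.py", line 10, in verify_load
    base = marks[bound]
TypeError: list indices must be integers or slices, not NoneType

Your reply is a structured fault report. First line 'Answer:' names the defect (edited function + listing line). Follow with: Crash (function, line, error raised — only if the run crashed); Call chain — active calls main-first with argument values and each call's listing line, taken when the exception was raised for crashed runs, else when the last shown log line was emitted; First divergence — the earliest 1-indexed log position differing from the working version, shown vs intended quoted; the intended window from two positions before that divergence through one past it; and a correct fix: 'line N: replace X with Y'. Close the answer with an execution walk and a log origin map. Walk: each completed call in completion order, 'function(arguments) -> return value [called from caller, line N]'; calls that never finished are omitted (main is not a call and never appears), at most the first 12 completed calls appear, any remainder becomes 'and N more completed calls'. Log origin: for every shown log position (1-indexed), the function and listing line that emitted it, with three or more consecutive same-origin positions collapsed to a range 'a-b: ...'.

Answer: the defect is in rate_window at line 4.
Key fact: Position 4 is the first bad log line: 'match at position None' should read 'match at position 0'.
Crash: verify_load, line 10, TypeError.
Call chain: main -> tally_events([-5, 4, 11, 4, 2], -5) (called at line 29) -> verify_load([-5, 4, 11, 4, 2], -5) (called at line 21).
First divergence: at position 4 the run shows 'match at position None' where the working version logs 'match at position 0'.
Intended log window:
  2: tally_events: 5 entries, threshold -5
  3: rate_window: 5 entries, threshold -5
  4: match at position 0
  5: screen_input called with -15, 4
Execution walk:
  rate_window([-5, 4, 11, 4, 2], -5) -> None  [called from verify_load, line 8]
Log origins:
  1 — main, line 28
  2 — tally_events, line 20
  3 — rate_window, line 2
  4 — verify_load, line 9
A correct fix: line 4: replace `readings[total] == total` with `readings[total] == limit`.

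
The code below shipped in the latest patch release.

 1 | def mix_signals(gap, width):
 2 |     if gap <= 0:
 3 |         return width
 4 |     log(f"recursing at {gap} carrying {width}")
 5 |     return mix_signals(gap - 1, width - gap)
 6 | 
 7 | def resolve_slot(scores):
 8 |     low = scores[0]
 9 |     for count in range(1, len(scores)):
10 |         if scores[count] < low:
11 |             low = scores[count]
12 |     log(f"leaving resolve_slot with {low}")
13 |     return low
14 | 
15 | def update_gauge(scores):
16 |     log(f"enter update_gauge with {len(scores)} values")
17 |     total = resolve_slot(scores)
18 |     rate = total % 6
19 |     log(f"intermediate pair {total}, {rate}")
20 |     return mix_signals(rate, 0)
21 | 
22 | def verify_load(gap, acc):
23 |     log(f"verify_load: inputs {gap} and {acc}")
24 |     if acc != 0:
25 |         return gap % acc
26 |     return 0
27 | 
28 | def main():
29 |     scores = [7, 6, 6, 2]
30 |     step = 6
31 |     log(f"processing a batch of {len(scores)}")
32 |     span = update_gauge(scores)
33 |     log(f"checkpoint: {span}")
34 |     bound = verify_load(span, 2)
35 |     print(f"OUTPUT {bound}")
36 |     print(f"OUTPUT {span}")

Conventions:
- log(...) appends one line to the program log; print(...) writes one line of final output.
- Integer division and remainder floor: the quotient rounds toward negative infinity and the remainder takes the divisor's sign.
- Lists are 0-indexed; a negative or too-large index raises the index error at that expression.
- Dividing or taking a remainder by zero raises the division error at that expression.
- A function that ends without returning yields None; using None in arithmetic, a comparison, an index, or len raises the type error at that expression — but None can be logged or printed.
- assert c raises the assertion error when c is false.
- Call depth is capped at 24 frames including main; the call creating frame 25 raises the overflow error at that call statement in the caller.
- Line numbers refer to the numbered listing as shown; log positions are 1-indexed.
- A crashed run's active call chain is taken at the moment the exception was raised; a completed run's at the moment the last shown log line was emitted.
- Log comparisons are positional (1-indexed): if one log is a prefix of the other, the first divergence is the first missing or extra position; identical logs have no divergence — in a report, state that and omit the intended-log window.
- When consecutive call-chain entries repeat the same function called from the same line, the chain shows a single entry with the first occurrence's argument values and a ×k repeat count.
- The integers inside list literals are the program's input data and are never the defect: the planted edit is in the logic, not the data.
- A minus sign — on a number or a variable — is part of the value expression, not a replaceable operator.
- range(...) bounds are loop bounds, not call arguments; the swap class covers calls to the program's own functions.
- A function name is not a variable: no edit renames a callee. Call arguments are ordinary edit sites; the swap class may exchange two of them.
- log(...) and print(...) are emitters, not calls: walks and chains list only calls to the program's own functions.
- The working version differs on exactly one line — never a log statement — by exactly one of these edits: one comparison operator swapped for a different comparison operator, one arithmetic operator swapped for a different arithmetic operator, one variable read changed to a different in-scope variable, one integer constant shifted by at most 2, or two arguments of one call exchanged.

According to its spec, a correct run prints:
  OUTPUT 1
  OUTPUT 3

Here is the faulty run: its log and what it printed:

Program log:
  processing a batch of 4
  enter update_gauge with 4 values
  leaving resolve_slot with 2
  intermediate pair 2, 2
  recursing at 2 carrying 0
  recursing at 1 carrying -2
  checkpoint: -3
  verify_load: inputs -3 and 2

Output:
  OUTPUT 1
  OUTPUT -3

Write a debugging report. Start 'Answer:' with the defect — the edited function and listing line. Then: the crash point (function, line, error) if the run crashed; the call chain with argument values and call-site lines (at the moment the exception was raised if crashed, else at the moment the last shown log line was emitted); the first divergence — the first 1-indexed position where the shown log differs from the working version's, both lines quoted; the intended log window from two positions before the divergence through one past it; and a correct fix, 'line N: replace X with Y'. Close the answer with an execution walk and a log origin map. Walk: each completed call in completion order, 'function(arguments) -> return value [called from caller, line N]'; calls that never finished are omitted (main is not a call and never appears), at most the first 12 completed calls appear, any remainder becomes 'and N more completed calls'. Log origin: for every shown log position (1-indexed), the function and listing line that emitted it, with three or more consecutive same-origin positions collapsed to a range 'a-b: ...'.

Answer: the defect is in mix_signals at line 5.
Key observation: The earliest visible damage is log position 6 — 'recursing at 1 carrying -2' rather than the intended 'recursing at 1 carrying 2'.
Call chain: main -> verify_load(-3, 2) (called at line 34).
First divergence: position 6 — the shown line 'recursing at 1 carrying -2' should read 'recursing at 1 carrying 2'.
Intended log window:
  4: intermediate pair 2, 2
  5: recursing at 2 carrying 0
  6: recursing at 1 carrying 2
  7: checkpoint: 3
Execution walk:
  resolve_slot([7, 6, 6, 2]) -> 2  [called from update_gauge, line 17]
  mix_signals(0, -3) -> -3  [called from mix_signals, line 5]
  mix_signals(1, -2) -> -3  [called from mix_signals, line 5]
  mix_signals(2, 0) -> -3  [called from update_gauge, line 20]
  update_gauge([7, 6, 6, 2]) -> -3  [called from main, line 32]
  verify_load(-3, 2) -> 1  [called from main, line 34]
Log origins:
  1: from main, line 31
  2: from update_gauge, line 16
  3: from resolve_slot, line 12
  4: from update_gauge, line 19
  5: from mix_signals, line 4
  6: from mix_signals, line 4
  7: from main, line 33
  8: from verify_load, line 23
A correct fix: line 5: replace `width - gap` with `width + gap`.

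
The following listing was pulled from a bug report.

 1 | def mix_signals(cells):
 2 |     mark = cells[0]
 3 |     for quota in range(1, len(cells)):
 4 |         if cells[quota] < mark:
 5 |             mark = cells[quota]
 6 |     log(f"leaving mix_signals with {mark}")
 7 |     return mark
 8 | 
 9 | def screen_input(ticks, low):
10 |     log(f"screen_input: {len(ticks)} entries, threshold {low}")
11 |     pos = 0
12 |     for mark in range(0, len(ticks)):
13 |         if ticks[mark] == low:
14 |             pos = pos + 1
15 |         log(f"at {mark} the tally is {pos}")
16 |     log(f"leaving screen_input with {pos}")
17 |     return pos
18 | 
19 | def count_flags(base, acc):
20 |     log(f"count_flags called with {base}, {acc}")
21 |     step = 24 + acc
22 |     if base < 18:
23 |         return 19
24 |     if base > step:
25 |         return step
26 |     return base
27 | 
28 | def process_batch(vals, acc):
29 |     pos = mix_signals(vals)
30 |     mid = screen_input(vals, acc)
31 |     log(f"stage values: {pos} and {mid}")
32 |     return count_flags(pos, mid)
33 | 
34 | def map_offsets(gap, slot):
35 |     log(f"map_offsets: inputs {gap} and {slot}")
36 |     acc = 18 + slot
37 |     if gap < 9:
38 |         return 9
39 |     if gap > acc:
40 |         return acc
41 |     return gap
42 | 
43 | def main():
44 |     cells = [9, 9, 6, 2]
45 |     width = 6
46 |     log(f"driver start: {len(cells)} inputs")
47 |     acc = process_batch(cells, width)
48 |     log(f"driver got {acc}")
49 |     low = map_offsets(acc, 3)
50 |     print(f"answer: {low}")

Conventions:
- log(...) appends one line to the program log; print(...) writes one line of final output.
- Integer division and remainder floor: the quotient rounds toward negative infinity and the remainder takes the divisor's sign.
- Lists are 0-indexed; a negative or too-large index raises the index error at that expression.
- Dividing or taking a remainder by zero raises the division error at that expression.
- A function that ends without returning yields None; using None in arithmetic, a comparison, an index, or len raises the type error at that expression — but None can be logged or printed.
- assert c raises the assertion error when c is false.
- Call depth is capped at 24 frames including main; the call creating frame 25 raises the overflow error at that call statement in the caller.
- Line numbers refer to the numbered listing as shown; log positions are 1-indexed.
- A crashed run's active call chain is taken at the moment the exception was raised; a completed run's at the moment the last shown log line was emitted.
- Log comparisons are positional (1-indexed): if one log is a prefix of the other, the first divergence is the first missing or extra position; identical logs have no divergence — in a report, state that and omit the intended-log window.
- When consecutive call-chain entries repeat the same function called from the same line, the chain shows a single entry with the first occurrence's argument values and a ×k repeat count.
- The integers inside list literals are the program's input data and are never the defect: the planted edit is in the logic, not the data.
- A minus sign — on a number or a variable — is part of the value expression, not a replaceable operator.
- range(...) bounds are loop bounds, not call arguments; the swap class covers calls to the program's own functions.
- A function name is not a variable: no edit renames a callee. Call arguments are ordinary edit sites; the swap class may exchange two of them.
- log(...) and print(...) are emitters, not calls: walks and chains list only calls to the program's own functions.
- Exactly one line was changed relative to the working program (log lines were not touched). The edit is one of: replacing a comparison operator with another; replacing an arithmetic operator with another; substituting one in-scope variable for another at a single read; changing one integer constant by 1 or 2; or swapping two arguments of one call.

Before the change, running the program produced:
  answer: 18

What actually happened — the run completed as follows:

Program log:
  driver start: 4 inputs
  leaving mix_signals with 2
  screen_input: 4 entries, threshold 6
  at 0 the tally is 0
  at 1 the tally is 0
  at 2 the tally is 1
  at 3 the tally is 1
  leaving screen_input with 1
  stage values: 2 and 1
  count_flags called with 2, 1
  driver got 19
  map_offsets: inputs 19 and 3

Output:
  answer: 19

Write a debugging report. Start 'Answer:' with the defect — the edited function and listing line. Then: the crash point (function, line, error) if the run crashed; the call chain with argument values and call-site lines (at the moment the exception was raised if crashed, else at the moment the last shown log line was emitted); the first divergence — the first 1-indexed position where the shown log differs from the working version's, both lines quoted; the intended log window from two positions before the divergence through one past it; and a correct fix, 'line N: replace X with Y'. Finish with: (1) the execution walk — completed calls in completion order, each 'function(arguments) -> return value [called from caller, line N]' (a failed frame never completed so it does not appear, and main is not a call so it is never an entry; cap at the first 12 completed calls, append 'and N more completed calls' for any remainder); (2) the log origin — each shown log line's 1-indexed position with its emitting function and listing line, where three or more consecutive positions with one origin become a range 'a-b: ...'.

Answer: the defect is in count_flags at line 23.
Key observation: Everything matches until log position 11, which reads 'driver got 19' in place of 'driver got 18'.
Call chain: main -> map_offsets(19, 3) (called at line 49).
First divergence: at position 11 the run shows 'driver got 19' where the working version logs 'driver got 18'.
Intended log window:
  9: stage values: 2 and 1
  10: count_flags called with 2, 1
  11: driver got 18
  12: map_offsets: inputs 18 and 3
Execution walk:
  mix_signals([9, 9, 6, 2]) -> 2  [called from process_batch, line 29]
  screen_input([9, 9, 6, 2], 6) -> 1  [called from process_batch, line 30]
  count_flags(2, 1) -> 19  [called from process_batch, line 32]
  process_batch([9, 9, 6, 2], 6) -> 19  [called from main, line 47]
  map_offsets(19, 3) -> 19  [called from main, line 49]
Origin of each log line:
  1: logged in main at line 46
  2: logged in mix_signals at line 6
  3: logged in screen_input at line 10
  4-7: logged in screen_input at line 15
  8: logged in screen_input at line 16
  9: logged in process_batch at line 31
  10: logged in count_flags at line 20
  11: logged in main at line 48
  12: logged in map_offsets at line 35
A correct fix: line 23: replace `19` with `18`.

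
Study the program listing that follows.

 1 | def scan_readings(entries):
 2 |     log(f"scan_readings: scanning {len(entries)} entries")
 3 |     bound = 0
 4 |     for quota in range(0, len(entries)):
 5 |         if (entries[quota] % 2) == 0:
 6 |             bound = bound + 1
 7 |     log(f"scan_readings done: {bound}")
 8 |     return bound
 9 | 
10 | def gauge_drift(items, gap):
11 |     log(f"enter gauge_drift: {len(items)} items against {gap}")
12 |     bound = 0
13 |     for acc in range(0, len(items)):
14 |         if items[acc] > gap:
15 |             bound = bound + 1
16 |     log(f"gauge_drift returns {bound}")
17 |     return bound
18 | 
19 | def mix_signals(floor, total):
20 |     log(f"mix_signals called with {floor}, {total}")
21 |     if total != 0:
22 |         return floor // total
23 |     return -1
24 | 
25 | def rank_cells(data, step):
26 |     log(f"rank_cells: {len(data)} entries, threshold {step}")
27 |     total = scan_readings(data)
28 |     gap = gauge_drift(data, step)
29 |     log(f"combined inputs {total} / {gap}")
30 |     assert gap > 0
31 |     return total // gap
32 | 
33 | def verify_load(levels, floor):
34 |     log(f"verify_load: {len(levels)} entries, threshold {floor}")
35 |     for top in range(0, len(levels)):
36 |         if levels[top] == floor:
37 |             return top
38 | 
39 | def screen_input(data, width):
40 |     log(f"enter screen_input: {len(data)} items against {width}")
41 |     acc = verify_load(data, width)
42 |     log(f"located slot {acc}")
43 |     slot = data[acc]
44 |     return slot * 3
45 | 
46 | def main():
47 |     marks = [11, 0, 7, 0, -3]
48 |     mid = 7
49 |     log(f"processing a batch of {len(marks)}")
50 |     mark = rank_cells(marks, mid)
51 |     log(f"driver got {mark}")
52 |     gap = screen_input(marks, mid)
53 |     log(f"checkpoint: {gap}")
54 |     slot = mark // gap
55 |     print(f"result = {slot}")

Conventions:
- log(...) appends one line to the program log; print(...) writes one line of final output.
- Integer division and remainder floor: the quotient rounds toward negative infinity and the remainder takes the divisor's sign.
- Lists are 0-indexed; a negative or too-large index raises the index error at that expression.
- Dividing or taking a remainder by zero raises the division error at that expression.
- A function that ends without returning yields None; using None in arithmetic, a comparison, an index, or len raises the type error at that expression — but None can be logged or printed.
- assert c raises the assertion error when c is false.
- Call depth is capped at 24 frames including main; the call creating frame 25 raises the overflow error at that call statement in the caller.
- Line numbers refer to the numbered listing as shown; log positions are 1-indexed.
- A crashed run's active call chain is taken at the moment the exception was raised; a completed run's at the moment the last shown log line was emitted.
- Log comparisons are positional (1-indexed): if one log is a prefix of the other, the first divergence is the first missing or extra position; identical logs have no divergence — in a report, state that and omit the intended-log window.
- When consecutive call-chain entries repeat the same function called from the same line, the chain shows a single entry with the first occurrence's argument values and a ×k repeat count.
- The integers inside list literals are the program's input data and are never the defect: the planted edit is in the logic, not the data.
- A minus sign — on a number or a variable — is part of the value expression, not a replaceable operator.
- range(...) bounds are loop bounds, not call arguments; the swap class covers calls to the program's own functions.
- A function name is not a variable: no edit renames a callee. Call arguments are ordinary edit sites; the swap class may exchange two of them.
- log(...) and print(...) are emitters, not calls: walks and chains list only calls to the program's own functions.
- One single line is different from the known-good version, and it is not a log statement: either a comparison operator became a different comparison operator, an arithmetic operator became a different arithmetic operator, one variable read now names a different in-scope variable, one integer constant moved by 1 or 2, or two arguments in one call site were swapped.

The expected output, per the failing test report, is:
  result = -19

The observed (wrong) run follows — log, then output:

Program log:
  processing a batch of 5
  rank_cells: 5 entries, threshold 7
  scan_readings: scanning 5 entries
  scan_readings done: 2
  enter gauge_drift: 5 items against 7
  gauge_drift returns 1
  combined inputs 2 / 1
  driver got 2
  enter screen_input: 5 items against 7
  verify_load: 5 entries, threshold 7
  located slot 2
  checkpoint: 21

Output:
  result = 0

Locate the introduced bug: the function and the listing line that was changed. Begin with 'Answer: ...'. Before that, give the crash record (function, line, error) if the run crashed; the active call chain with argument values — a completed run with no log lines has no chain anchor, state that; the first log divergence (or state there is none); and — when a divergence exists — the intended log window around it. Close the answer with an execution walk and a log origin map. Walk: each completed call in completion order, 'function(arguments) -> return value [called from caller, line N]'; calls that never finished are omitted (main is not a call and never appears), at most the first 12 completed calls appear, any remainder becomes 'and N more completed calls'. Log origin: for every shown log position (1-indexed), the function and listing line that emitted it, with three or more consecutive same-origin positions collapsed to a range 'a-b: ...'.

Answer: the defect is in main at line 54.
Key observation: The two runs log identically and part ways only at the printed values.
Call chain: main.
First divergence: there is none — every log position agrees.
Execution walk:
  scan_readings([11, 0, 7, 0, -3]) -> 2  [called from rank_cells, line 27]
  gauge_drift([11, 0, 7, 0, -3], 7) -> 1  [called from rank_cells, line 28]
  rank_cells([11, 0, 7, 0, -3], 7) -> 2  [called from main, line 50]
  verify_load([11, 0, 7, 0, -3], 7) -> 2  [called from screen_input, line 41]
  screen_input([11, 0, 7, 0, -3], 7) -> 21  [called from main, line 52]
Log line origins:
  1: logged in main at line 49
  2: logged in rank_cells at line 26
  3: logged in scan_readings at line 2
  4: logged in scan_readings at line 7
  5: logged in gauge_drift at line 11
  6: logged in gauge_drift at line 16
  7: logged in rank_cells at line 29
  8: logged in main at line 51
  9: logged in screen_input at line 40
  10: logged in verify_load at line 34
  11: logged in screen_input at line 42
  12: logged in main at line 53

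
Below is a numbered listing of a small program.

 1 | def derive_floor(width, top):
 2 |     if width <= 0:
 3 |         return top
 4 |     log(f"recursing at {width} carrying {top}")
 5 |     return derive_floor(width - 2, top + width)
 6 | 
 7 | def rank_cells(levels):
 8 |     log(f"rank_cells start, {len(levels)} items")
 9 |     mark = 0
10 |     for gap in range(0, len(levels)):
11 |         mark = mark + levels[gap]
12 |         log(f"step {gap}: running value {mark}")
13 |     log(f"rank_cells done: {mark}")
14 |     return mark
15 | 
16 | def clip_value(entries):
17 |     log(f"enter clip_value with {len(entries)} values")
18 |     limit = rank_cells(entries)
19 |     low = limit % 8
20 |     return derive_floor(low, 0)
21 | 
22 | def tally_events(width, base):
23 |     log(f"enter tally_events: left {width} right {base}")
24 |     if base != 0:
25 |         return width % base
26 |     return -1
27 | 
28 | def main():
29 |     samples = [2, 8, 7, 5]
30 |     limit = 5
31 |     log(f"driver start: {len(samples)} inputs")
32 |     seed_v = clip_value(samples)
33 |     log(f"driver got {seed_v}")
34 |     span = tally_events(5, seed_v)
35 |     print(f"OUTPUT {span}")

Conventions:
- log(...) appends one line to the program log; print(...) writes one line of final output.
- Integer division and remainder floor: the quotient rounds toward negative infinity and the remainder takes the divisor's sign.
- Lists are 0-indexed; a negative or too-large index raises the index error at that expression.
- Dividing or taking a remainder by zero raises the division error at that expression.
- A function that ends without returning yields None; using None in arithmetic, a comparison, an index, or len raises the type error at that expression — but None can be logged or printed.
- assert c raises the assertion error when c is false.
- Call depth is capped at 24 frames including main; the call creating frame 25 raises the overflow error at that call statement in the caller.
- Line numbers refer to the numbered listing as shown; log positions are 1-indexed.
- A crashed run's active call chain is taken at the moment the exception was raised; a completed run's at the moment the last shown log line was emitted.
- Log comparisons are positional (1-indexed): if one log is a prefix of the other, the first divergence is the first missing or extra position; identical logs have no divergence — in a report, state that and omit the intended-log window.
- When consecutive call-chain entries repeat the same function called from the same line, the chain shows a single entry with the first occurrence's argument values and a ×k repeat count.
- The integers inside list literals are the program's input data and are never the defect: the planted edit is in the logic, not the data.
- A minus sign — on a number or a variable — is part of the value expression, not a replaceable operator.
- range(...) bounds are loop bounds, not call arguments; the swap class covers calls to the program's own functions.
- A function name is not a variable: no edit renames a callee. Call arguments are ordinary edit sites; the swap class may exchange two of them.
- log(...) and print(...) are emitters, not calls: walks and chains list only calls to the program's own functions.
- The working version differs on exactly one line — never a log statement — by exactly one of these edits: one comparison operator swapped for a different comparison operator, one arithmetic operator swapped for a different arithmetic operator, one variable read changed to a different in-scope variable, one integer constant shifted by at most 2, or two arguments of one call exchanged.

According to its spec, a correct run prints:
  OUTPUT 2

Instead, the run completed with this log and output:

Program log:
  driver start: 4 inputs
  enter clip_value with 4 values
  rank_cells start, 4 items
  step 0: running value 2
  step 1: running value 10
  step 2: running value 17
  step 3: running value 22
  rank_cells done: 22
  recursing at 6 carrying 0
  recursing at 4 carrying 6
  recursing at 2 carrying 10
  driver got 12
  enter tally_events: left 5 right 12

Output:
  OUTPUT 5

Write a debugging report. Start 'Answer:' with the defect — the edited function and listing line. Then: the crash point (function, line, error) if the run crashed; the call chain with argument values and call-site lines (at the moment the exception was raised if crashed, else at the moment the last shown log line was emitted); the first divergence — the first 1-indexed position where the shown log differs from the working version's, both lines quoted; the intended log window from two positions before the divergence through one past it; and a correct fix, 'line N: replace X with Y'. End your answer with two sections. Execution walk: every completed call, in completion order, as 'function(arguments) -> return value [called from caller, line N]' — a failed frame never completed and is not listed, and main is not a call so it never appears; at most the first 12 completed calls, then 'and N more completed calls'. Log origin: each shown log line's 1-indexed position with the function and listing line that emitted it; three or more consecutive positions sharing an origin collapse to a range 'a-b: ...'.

Answer: the defect is in main at line 34.
Key fact: Position 13 is the first bad log line: 'enter tally_events: left 5 right 12' should read 'enter tally_events: left 12 right 5'.
Call chain: main -> tally_events(5, 12) (called at line 34).
First divergence: position 13 — shown 'enter tally_events: left 5 right 12', intended 'enter tally_events: left 12 right 5'.
Intended log window:
  11: recursing at 2 carrying 10
  12: driver got 12
  13: enter tally_events: left 12 right 5
Execution walk:
  rank_cells([2, 8, 7, 5]) -> 22  [called from clip_value, line 18]
  derive_floor(0, 12) -> 12  [called from derive_floor, line 5]
  derive_floor(2, 10) -> 12  [called from derive_floor, line 5]
  derive_floor(4, 6) -> 12  [called from derive_floor, line 5]
  derive_floor(6, 0) -> 12  [called from clip_value, line 20]
  clip_value([2, 8, 7, 5]) -> 12  [called from main, line 32]
  tally_events(5, 12) -> 5  [called from main, line 34]
Log origin:
  1: logged in main at line 31
  2: logged in clip_value at line 17
  3: logged in rank_cells at line 8
  4-7: logged in rank_cells at line 12
  8: logged in rank_cells at line 13
  9-11: logged in derive_floor at line 4
  12: logged in main at line 33
  13: logged in tally_events at line 23
A correct fix: line 34: replace `tally_events(5, seed_v)` with `tally_events(seed_v, 5)`.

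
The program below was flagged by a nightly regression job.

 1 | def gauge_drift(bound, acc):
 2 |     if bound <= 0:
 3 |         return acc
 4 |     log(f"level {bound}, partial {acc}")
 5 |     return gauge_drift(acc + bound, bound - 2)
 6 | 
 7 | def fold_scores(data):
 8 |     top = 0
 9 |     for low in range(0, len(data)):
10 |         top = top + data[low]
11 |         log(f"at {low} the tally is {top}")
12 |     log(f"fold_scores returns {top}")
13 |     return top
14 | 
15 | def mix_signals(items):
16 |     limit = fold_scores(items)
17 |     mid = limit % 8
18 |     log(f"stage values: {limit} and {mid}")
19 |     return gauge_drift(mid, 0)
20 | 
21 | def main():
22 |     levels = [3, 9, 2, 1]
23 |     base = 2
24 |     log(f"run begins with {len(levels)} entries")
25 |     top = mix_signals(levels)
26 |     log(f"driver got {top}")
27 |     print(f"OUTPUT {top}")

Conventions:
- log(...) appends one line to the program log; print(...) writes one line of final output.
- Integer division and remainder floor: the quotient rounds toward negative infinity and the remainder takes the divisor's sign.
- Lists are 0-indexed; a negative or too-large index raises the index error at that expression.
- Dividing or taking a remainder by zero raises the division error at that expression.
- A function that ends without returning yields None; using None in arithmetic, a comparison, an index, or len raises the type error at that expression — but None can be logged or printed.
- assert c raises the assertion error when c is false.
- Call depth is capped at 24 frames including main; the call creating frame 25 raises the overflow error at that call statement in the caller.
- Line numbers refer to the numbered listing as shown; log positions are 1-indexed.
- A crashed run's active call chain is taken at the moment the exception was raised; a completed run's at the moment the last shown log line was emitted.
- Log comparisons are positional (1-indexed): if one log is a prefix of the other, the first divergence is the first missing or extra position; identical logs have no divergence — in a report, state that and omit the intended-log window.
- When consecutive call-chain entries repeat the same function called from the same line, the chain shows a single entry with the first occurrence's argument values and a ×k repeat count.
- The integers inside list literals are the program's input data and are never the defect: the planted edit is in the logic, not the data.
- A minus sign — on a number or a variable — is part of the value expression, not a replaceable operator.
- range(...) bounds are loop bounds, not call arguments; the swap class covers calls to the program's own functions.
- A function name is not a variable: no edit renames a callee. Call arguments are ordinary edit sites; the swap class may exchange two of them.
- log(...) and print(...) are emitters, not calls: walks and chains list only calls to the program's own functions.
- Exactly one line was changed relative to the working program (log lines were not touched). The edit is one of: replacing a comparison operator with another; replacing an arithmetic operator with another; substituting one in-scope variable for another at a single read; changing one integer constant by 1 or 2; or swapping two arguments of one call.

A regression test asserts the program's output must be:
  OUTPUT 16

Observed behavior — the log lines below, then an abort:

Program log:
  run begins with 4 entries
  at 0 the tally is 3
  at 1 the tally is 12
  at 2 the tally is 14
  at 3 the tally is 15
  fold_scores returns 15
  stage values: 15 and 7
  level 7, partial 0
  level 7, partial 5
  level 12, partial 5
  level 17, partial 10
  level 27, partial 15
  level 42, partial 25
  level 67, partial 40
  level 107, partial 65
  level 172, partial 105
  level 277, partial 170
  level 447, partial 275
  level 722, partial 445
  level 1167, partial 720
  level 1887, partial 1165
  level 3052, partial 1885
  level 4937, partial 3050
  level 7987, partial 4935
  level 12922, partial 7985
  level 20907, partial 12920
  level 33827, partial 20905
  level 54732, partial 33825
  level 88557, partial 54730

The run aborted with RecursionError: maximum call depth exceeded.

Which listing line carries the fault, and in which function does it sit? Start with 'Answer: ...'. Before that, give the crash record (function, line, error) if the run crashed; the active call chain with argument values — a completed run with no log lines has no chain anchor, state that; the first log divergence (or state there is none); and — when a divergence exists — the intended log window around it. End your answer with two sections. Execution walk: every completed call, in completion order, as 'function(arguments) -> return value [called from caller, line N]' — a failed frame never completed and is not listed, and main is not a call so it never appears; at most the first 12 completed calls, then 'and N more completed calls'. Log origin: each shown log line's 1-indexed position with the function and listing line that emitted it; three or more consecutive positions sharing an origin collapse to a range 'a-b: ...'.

Answer: the defect is in gauge_drift at line 5.
Key fact: Position 9 is the first bad log line: 'level 7, partial 5' should read 'level 5, partial 7'.
Crash: gauge_drift, line 5, RecursionError.
Call chain: main -> mix_signals([3, 9, 2, 1]) (called at line 25) -> gauge_drift(7, 0) (called at line 19) -> gauge_drift(7, 5) (called at line 5) ×21.
First divergence: position 9 — shown 'level 7, partial 5', intended 'level 5, partial 7'.
Intended log window:
  7: stage values: 15 and 7
  8: level 7, partial 0
  9: level 5, partial 7
  10: level 3, partial 12
Execution walk:
  fold_scores([3, 9, 2, 1]) -> 15  [called from mix_signals, line 16]
Log line origins:
  1: emitted by main (line 24)
  2-5: emitted by fold_scores (line 11)
  6: emitted by fold_scores (line 12)
  7: emitted by mix_signals (line 18)
  8-29: emitted by gauge_drift (line 4)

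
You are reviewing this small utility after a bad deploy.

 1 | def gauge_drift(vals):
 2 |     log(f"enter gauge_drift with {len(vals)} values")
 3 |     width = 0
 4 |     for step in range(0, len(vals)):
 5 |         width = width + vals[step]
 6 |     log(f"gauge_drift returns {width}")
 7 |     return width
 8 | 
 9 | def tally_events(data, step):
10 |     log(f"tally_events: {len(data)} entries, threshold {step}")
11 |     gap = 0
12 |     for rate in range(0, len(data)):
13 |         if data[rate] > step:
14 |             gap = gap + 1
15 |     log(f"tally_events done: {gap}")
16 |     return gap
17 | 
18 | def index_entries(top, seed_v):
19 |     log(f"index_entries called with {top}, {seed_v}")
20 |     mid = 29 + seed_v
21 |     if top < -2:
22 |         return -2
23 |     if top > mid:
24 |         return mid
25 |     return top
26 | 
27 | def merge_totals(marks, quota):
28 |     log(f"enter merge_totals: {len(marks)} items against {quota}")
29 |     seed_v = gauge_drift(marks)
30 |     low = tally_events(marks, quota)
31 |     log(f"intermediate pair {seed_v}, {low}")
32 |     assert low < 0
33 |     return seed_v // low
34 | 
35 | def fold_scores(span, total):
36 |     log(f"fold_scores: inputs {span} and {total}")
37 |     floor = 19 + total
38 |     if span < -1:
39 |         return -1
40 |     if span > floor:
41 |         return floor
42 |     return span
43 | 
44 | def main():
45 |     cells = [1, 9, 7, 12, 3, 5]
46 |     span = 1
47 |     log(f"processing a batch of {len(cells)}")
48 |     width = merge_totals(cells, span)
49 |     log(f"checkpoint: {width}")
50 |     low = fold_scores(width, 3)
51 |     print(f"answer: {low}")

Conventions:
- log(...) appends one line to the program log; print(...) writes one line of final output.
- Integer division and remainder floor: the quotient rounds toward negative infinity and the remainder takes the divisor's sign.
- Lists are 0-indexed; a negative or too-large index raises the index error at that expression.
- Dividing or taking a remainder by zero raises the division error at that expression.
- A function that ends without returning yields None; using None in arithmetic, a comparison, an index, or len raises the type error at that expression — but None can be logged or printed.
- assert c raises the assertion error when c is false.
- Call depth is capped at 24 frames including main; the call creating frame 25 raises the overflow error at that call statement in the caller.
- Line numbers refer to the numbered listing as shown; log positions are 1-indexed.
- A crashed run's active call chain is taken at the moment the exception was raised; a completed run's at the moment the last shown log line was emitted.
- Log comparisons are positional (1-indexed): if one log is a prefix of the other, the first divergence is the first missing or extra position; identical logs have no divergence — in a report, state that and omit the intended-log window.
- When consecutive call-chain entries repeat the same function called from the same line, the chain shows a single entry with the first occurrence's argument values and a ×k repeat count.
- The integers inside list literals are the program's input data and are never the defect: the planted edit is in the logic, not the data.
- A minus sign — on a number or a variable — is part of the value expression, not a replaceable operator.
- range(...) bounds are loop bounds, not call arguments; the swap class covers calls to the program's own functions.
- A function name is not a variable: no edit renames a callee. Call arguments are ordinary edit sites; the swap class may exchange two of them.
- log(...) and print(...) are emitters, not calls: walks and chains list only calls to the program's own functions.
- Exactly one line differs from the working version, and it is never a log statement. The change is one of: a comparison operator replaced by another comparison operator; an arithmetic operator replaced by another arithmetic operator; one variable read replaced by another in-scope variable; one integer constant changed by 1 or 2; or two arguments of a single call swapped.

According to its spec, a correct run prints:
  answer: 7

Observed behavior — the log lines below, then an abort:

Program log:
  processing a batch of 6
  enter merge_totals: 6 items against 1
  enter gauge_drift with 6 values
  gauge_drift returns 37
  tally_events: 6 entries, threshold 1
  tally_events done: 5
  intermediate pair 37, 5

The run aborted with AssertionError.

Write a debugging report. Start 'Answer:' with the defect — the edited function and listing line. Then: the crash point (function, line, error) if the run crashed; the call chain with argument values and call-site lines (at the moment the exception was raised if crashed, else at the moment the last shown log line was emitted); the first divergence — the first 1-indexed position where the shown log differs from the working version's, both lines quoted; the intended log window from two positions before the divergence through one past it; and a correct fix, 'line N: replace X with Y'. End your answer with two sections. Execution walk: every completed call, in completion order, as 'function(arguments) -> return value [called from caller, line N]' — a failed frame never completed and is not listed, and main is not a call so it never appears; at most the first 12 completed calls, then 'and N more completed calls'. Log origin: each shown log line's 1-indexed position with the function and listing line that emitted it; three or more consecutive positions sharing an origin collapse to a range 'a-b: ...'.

Answer: the defect is in merge_totals at line 32.
Key observation: The faulty run's log stops after 7 lines; the working version's next line would be 'checkpoint: 7'.
Crash: merge_totals, line 32, AssertionError.
Call chain: main -> merge_totals([1, 9, 7, 12, 3, 5], 1) (called at line 48).
First divergence: position 8; the shown log stops at 7 lines while the working version next logs 'checkpoint: 7'.
Intended log window:
  6: tally_events done: 5
  7: intermediate pair 37, 5
  8: checkpoint: 7
  9: fold_scores: inputs 7 and 3
Execution walk:
  gauge_drift([1, 9, 7, 12, 3, 5]) -> 37  [called from merge_totals, line 29]
  tally_events([1, 9, 7, 12, 3, 5], 1) -> 5  [called from merge_totals, line 30]
Origin of each log line:
  1: from main, line 47
  2: from merge_totals, line 28
  3: from gauge_drift, line 2
  4: from gauge_drift, line 6
  5: from tally_events, line 10
  6: from tally_events, line 15
  7: from merge_totals, line 31
A correct fix: line 32: replace `<` with `>`.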